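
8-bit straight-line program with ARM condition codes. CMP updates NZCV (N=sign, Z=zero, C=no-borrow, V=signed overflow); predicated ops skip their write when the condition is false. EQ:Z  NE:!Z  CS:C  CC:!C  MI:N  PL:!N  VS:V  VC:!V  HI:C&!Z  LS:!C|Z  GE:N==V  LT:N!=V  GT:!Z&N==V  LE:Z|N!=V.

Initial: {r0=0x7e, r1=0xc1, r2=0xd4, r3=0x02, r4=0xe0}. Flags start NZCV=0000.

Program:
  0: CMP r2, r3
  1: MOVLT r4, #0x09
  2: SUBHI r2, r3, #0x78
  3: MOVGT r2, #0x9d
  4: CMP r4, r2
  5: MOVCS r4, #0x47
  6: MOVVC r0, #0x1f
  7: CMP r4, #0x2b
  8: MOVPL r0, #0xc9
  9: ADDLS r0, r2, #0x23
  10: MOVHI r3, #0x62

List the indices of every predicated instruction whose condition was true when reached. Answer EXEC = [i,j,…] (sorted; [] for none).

[0] flags=1010 → (cmp)
[1] flags=1010 LT?T → r4=0x09
[2] flags=1010 HI?T → r2=0x8a
[3] flags=1010 GT?F → skip
[4] flags=0000 → (cmp)
[5] flags=0000 CS?F → skip
[6] flags=0000 VC?T → r0=0x1f
[7] flags=1000 → (cmp)
[8] flags=1000 PL?F → skip
[9] flags=1000 LS?T → r0=0xad
[10] flags=1000 HI?F → skip

EXEC = [1,2,6,9]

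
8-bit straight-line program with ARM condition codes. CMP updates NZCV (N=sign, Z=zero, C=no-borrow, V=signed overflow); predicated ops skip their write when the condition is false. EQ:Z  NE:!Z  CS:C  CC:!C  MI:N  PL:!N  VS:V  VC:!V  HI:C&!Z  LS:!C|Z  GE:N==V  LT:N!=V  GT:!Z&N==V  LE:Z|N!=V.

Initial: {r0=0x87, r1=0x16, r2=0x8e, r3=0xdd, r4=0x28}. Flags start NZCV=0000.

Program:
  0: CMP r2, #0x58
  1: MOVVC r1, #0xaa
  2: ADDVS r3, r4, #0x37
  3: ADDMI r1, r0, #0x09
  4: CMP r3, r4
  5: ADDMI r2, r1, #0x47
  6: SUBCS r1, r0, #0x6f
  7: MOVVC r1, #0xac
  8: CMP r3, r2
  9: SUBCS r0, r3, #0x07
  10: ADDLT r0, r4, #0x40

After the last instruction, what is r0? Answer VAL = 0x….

VAL = 0x87

0: ✓ CMP  NZCV=0011
1: · MOVVC
2: ✓ ADDVS  r3←0x5f
3: · ADDMI
4: ✓ CMP  NZCV=0010
5: · ADDMI
6: ✓ SUBCS  r1←0x18
7: ✓ MOVVC  r1←0xac
8: ✓ CMP  NZCV=1001
9: · SUBCS
10: · ADDLT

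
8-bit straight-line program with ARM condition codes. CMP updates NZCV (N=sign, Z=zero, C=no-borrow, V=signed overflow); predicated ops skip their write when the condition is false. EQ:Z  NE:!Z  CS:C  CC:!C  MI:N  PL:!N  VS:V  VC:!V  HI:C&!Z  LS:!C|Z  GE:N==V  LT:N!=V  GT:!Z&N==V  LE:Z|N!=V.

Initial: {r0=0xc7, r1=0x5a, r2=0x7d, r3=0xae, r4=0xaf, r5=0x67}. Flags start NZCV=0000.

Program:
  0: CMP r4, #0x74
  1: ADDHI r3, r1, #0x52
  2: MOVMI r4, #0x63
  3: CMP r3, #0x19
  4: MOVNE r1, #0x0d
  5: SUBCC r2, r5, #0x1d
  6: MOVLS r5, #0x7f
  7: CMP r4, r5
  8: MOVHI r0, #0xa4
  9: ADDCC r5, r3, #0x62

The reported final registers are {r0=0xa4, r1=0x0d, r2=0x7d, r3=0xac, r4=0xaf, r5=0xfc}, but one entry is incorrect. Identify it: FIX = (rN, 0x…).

FIX = (r5, 0x67)

0: ✓ CMP  NZCV=0011
1: ✓ ADDHI  r3←0xac
2: · MOVMI
3: ✓ CMP  NZCV=1010
4: ✓ MOVNE  r1←0x0d
5: · SUBCC
6: · MOVLS
7: ✓ CMP  NZCV=0011
8: ✓ MOVHI  r0←0xa4
9: · ADDCC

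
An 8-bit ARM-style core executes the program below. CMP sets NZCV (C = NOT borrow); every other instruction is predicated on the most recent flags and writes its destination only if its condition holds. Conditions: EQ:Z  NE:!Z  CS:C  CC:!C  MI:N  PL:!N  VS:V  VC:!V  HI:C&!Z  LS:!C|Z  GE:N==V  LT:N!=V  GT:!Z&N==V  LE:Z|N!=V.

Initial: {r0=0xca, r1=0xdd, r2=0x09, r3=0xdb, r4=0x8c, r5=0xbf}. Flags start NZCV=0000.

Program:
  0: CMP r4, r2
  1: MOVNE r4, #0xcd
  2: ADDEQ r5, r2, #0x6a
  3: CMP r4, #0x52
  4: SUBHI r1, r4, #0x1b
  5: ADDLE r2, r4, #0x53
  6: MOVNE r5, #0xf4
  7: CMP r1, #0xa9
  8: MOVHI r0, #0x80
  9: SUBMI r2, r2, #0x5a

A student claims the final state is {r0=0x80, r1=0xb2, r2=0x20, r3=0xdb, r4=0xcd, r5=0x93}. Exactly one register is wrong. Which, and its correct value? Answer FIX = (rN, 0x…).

[0] flags=1010 → (cmp)
[1] flags=1010 NE?T → r4=0xcd
[2] flags=1010 EQ?F → skip
[3] flags=0011 → (cmp)
[4] flags=0011 HI?T → r1=0xb2
[5] flags=0011 LE?T → r2=0x20
[6] flags=0011 NE?T → r5=0xf4
[7] flags=0010 → (cmp)
[8] flags=0010 HI?T → r0=0x80
[9] flags=0010 MI?F → skip

FIX = (r5, 0xf4)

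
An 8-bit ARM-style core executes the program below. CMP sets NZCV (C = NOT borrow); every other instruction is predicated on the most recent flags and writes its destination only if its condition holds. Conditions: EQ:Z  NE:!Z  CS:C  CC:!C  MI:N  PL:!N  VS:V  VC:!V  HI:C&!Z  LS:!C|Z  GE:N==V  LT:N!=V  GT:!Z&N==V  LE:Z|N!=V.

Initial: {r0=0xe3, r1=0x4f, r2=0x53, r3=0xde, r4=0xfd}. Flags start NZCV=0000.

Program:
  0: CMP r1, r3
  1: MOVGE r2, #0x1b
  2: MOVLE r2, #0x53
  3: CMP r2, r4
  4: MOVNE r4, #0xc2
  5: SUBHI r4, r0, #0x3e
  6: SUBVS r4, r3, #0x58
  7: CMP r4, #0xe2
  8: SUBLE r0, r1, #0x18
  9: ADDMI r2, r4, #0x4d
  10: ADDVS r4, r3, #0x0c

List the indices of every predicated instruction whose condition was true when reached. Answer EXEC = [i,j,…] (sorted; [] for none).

EXEC = [1,4,8,9]

0: ✓ CMP  NZCV=0000
1: ✓ MOVGE  r2←0x1b
2: · MOVLE
3: ✓ CMP  NZCV=0000
4: ✓ MOVNE  r4←0xc2
5: · SUBHI
6: · SUBVS
7: ✓ CMP  NZCV=1000
8: ✓ SUBLE  r0←0x37
9: ✓ ADDMI  r2←0x0f
10: · ADDVS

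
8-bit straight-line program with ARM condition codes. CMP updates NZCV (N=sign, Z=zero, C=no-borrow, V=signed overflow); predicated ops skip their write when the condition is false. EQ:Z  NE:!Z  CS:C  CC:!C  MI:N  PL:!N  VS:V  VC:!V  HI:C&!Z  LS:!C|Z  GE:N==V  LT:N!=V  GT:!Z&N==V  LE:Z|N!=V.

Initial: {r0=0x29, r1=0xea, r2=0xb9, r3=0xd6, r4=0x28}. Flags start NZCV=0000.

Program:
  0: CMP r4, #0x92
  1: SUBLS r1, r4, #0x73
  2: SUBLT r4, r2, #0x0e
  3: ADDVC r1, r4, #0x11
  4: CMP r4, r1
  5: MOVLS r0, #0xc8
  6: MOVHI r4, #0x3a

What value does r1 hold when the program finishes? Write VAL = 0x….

[0] flags=1001 → (cmp)
[1] flags=1001 LS?T → r1=0xb5
[2] flags=1001 LT?F → skip
[3] flags=1001 VC?F → skip
[4] flags=0000 → (cmp)
[5] flags=0000 LS?T → r0=0xc8
[6] flags=0000 HI?F → skip

VAL = 0xb5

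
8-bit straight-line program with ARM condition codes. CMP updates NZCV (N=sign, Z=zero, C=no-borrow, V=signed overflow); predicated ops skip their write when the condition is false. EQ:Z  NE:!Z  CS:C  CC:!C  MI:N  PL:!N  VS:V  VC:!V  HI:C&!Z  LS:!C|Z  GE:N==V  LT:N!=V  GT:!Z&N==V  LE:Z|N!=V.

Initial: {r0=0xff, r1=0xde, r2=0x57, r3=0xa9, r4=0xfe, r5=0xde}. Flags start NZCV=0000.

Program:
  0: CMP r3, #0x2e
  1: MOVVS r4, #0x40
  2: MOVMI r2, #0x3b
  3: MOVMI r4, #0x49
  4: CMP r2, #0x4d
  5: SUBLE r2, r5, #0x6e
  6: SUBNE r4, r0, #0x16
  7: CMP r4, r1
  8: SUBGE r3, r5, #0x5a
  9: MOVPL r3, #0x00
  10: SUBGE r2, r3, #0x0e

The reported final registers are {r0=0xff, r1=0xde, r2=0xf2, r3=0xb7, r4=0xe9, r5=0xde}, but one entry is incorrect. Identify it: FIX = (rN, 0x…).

FIX = (r3, 0x00)

0: ✓ CMP  NZCV=0011
1: ✓ MOVVS  r4←0x40
2: · MOVMI
3: · MOVMI
4: ✓ CMP  NZCV=0010
5: · SUBLE
6: ✓ SUBNE  r4←0xe9
7: ✓ CMP  NZCV=0010
8: ✓ SUBGE  r3←0x84
9: ✓ MOVPL  r3←0x00
10: ✓ SUBGE  r2←0xf2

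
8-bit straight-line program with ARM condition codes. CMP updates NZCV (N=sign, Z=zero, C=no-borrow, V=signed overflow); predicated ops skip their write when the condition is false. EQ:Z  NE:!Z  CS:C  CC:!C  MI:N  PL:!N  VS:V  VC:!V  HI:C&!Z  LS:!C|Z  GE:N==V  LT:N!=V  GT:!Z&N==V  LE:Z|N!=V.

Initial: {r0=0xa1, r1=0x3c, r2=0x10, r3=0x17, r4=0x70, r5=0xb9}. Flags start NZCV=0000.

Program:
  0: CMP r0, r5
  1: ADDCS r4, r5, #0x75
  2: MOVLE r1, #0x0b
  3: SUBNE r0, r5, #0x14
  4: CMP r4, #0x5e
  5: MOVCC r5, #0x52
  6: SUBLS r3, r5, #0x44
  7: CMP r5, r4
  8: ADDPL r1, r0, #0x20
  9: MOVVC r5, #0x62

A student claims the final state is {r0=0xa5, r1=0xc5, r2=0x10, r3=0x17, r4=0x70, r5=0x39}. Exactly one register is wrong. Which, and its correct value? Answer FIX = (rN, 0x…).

[0] flags=1000 → (cmp)
[1] flags=1000 CS?F → skip
[2] flags=1000 LE?T → r1=0x0b
[3] flags=1000 NE?T → r0=0xa5
[4] flags=0010 → (cmp)
[5] flags=0010 CC?F → skip
[6] flags=0010 LS?F → skip
[7] flags=0011 → (cmp)
[8] flags=0011 PL?T → r1=0xc5
[9] flags=0011 VC?F → skip

FIX = (r5, 0xb9)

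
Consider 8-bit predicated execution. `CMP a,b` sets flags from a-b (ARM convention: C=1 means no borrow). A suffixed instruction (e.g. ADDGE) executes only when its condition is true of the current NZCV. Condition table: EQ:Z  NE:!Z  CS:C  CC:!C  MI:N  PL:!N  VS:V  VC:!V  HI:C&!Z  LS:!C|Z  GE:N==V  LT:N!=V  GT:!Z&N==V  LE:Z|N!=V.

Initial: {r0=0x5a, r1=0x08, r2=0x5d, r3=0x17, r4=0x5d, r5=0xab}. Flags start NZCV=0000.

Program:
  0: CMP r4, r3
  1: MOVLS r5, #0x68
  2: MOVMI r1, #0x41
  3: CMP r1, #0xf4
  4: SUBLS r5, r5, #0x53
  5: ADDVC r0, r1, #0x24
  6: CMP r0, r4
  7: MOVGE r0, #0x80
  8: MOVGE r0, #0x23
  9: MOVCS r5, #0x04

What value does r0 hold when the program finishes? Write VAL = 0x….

VAL = 0x2c

0: ✓ CMP  NZCV=0010
1: · MOVLS
2: · MOVMI
3: ✓ CMP  NZCV=0000
4: ✓ SUBLS  r5←0x58
5: ✓ ADDVC  r0←0x2c
6: ✓ CMP  NZCV=1000
7: · MOVGE
8: · MOVGE
9: · MOVCS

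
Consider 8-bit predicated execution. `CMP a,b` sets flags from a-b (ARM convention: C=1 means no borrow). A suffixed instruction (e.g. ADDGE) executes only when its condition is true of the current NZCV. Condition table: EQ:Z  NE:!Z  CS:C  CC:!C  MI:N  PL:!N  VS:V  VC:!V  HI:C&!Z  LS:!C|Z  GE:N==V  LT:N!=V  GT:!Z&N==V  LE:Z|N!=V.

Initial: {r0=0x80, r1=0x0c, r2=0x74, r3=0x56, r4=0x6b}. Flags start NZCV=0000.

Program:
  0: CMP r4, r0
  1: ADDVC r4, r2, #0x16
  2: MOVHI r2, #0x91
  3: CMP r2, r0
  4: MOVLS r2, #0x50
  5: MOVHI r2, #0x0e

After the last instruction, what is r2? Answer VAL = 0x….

0: ✓ CMP  NZCV=1001
1: · ADDVC
2: · MOVHI
3: ✓ CMP  NZCV=1001
4: ✓ MOVLS  r2←0x50
5: · MOVHI

VAL = 0x50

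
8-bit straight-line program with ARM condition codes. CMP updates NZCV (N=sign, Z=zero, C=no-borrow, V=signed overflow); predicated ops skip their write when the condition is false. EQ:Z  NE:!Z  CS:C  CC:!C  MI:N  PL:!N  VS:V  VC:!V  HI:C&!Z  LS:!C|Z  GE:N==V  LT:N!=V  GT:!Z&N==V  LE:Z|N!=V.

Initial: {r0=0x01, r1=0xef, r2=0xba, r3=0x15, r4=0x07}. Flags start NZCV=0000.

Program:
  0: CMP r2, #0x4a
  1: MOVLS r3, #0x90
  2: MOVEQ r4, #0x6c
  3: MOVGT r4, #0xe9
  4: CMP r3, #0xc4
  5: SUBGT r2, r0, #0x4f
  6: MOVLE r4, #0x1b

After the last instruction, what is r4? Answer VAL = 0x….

[0] flags=0011 → (cmp)
[1] flags=0011 LS?F → skip
[2] flags=0011 EQ?F → skip
[3] flags=0011 GT?F → skip
[4] flags=0000 → (cmp)
[5] flags=0000 GT?T → r2=0xb2
[6] flags=0000 LE?F → skip

VAL = 0x07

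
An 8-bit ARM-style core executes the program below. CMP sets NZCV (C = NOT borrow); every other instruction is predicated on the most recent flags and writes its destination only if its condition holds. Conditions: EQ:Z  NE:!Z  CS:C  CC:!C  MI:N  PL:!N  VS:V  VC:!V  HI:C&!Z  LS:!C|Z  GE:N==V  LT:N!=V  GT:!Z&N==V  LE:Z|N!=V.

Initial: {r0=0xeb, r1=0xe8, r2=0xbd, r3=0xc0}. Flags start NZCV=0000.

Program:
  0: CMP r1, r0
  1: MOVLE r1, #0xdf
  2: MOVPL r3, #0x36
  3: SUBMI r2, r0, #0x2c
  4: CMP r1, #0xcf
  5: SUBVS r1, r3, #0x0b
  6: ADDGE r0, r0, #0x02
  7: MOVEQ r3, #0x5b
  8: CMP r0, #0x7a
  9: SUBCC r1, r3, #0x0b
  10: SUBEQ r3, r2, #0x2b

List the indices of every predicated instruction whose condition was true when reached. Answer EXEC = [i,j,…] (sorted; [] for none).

EXEC = [1,3,6]

0: ✓ CMP  NZCV=1000
1: ✓ MOVLE  r1←0xdf
2: · MOVPL
3: ✓ SUBMI  r2←0xbf
4: ✓ CMP  NZCV=0010
5: · SUBVS
6: ✓ ADDGE  r0←0xed
7: · MOVEQ
8: ✓ CMP  NZCV=0011
9: · SUBCC
10: · SUBEQ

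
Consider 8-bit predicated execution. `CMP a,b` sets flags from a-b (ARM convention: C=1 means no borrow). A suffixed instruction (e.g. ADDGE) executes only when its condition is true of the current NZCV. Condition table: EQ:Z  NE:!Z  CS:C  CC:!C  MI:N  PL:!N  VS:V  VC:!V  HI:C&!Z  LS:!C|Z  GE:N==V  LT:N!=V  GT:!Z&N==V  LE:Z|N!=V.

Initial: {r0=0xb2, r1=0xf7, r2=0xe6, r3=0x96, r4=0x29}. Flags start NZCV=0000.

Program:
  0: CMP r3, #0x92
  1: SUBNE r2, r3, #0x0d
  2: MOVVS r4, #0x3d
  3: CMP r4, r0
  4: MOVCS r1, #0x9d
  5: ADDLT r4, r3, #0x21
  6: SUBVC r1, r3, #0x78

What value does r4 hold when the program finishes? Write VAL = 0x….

0: ✓ CMP  NZCV=0010
1: ✓ SUBNE  r2←0x89
2: · MOVVS
3: ✓ CMP  NZCV=0000
4: · MOVCS
5: · ADDLT
6: ✓ SUBVC  r1←0x1e

VAL = 0x29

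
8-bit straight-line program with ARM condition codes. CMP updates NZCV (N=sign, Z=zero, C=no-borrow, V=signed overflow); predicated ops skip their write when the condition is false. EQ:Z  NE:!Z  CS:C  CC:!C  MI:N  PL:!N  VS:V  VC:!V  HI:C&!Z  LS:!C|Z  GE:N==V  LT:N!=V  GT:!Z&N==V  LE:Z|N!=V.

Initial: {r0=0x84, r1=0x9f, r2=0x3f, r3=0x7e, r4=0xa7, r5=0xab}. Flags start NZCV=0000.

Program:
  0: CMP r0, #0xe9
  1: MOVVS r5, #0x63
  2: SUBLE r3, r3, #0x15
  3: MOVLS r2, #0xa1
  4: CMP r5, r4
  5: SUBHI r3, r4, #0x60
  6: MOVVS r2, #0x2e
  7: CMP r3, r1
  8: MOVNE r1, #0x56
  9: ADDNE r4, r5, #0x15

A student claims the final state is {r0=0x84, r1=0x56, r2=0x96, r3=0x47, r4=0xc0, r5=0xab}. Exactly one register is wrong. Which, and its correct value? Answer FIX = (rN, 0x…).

0: ✓ CMP  NZCV=1000
1: · MOVVS
2: ✓ SUBLE  r3←0x69
3: ✓ MOVLS  r2←0xa1
4: ✓ CMP  NZCV=0010
5: ✓ SUBHI  r3←0x47
6: · MOVVS
7: ✓ CMP  NZCV=1001
8: ✓ MOVNE  r1←0x56
9: ✓ ADDNE  r4←0xc0

FIX = (r2, 0xa1)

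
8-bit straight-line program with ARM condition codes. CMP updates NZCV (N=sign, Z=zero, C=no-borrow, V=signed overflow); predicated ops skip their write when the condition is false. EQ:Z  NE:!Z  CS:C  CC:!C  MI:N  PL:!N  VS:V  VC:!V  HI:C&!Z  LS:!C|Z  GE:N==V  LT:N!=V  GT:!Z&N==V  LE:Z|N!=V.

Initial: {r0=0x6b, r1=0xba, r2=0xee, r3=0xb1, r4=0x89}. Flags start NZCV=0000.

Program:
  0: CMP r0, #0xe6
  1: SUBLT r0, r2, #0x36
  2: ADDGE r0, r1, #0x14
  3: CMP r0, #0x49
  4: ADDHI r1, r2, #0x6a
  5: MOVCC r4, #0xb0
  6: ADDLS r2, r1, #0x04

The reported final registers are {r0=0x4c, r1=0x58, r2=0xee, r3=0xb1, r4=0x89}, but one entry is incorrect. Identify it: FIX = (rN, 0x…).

[0] flags=1001 → (cmp)
[1] flags=1001 LT?F → skip
[2] flags=1001 GE?T → r0=0xce
[3] flags=1010 → (cmp)
[4] flags=1010 HI?T → r1=0x58
[5] flags=1010 CC?F → skip
[6] flags=1010 LS?F → skip

FIX = (r0, 0xce)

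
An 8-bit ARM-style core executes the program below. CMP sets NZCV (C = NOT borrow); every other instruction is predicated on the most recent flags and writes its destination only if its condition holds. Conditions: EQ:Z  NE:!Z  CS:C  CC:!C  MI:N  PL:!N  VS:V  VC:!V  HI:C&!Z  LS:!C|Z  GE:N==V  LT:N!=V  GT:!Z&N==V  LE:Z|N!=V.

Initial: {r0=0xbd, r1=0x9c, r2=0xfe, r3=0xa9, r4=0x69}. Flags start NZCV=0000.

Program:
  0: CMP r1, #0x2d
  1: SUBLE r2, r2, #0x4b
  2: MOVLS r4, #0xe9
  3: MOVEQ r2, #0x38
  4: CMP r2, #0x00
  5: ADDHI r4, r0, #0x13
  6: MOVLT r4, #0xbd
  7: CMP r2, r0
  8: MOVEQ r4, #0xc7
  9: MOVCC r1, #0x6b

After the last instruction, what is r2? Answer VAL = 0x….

0: ✓ CMP  NZCV=0011
1: ✓ SUBLE  r2←0xb3
2: · MOVLS
3: · MOVEQ
4: ✓ CMP  NZCV=1010
5: ✓ ADDHI  r4←0xd0
6: ✓ MOVLT  r4←0xbd
7: ✓ CMP  NZCV=1000
8: · MOVEQ
9: ✓ MOVCC  r1←0x6b

VAL = 0xb3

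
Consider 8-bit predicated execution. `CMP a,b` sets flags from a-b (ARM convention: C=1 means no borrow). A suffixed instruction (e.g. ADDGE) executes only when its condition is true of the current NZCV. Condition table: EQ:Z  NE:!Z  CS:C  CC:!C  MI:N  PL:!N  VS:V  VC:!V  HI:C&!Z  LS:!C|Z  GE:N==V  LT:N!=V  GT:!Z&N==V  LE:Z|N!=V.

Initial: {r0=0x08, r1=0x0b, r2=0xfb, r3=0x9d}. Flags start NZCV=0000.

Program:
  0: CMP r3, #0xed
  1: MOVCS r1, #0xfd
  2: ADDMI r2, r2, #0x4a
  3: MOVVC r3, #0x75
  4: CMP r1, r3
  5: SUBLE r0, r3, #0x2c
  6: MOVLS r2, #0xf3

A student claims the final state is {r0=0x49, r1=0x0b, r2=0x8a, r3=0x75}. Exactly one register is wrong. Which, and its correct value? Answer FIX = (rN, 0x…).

[0] flags=1000 → (cmp)
[1] flags=1000 CS?F → skip
[2] flags=1000 MI?T → r2=0x45
[3] flags=1000 VC?T → r3=0x75
[4] flags=1000 → (cmp)
[5] flags=1000 LE?T → r0=0x49
[6] flags=1000 LS?T → r2=0xf3

FIX = (r2, 0xf3)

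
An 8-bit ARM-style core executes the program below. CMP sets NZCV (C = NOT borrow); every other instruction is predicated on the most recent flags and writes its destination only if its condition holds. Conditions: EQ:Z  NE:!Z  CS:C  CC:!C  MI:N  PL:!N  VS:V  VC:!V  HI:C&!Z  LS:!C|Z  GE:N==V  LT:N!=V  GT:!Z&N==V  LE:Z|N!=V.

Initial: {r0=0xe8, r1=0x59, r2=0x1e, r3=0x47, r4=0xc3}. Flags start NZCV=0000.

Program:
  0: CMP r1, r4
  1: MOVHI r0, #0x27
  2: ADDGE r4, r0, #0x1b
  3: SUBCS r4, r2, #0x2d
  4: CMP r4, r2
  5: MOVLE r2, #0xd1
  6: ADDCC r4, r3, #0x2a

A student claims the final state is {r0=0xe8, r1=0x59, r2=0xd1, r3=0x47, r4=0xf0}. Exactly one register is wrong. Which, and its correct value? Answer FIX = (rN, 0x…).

[0] flags=1001 → (cmp)
[1] flags=1001 HI?F → skip
[2] flags=1001 GE?T → r4=0x03
[3] flags=1001 CS?F → skip
[4] flags=1000 → (cmp)
[5] flags=1000 LE?T → r2=0xd1
[6] flags=1000 CC?T → r4=0x71

FIX = (r4, 0x71)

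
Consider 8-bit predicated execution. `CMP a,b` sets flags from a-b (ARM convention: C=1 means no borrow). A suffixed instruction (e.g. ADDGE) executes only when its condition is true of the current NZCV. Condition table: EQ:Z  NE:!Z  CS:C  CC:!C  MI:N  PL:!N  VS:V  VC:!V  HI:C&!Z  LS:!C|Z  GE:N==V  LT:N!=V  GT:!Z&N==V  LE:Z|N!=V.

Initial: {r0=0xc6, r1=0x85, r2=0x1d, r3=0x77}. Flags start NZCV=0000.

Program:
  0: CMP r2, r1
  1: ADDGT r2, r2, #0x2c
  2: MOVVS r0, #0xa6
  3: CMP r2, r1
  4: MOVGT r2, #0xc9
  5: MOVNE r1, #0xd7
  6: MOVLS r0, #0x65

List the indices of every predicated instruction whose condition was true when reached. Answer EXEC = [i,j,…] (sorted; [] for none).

EXEC = [1,2,4,5,6]

[0] flags=1001 → (cmp)
[1] flags=1001 GT?T → r2=0x49
[2] flags=1001 VS?T → r0=0xa6
[3] flags=1001 → (cmp)
[4] flags=1001 GT?T → r2=0xc9
[5] flags=1001 NE?T → r1=0xd7
[6] flags=1001 LS?T → r0=0x65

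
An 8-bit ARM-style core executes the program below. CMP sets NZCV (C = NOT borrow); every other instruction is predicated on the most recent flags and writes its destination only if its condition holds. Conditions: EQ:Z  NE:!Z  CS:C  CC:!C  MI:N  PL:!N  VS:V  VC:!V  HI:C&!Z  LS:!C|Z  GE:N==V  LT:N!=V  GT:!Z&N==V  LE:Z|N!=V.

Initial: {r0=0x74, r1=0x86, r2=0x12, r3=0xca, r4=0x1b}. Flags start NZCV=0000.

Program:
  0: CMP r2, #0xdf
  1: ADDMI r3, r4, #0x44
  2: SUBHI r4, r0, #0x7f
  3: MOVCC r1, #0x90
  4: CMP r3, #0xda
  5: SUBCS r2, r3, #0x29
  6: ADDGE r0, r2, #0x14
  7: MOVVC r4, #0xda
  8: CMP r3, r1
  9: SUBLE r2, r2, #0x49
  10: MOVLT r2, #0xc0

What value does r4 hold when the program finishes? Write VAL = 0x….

VAL = 0xda

0: ✓ CMP  NZCV=0000
1: · ADDMI
2: · SUBHI
3: ✓ MOVCC  r1←0x90
4: ✓ CMP  NZCV=1000
5: · SUBCS
6: · ADDGE
7: ✓ MOVVC  r4←0xda
8: ✓ CMP  NZCV=0010
9: · SUBLE
10: · MOVLT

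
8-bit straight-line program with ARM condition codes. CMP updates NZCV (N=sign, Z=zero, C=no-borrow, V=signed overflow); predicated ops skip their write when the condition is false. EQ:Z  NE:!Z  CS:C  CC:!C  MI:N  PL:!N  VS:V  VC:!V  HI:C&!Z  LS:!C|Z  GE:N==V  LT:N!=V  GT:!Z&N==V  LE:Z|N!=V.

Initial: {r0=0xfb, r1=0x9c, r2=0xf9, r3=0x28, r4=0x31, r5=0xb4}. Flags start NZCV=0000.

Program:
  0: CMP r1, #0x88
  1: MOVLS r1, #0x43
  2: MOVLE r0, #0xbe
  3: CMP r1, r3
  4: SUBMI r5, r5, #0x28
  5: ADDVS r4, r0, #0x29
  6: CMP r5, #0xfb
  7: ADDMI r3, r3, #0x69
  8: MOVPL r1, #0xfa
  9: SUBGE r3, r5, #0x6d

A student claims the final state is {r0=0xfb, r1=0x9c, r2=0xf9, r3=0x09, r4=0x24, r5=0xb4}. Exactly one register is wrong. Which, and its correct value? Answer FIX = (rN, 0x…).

FIX = (r3, 0x91)

[0] flags=0010 → (cmp)
[1] flags=0010 LS?F → skip
[2] flags=0010 LE?F → skip
[3] flags=0011 → (cmp)
[4] flags=0011 MI?F → skip
[5] flags=0011 VS?T → r4=0x24
[6] flags=1000 → (cmp)
[7] flags=1000 MI?T → r3=0x91
[8] flags=1000 PL?F → skip
[9] flags=1000 GE?F → skip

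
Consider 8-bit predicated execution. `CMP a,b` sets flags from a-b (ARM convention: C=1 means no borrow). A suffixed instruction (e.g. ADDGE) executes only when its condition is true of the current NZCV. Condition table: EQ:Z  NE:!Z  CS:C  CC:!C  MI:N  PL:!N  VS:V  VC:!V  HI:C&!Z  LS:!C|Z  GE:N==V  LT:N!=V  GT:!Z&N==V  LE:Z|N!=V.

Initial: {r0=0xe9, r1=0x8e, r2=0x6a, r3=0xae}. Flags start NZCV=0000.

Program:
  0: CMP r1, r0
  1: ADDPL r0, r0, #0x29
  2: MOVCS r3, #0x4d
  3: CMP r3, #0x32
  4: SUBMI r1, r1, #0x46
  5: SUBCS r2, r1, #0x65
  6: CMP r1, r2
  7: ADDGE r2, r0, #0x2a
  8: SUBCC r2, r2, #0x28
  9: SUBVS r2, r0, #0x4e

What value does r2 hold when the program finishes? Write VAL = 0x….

VAL = 0x9b

[0] flags=1000 → (cmp)
[1] flags=1000 PL?F → skip
[2] flags=1000 CS?F → skip
[3] flags=0011 → (cmp)
[4] flags=0011 MI?F → skip
[5] flags=0011 CS?T → r2=0x29
[6] flags=0011 → (cmp)
[7] flags=0011 GE?F → skip
[8] flags=0011 CC?F → skip
[9] flags=0011 VS?T → r2=0x9b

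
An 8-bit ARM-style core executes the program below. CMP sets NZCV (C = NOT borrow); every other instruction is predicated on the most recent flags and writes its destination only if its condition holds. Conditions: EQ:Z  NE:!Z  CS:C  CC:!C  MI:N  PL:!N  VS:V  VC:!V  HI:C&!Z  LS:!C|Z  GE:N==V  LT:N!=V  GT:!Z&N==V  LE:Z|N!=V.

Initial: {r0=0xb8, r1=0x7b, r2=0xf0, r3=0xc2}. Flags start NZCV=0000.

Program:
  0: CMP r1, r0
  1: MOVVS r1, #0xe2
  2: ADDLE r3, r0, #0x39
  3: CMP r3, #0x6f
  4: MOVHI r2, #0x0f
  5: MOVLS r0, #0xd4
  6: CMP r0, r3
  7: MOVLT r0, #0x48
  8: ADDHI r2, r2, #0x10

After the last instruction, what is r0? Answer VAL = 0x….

[0] flags=1001 → (cmp)
[1] flags=1001 VS?T → r1=0xe2
[2] flags=1001 LE?F → skip
[3] flags=0011 → (cmp)
[4] flags=0011 HI?T → r2=0x0f
[5] flags=0011 LS?F → skip
[6] flags=1000 → (cmp)
[7] flags=1000 LT?T → r0=0x48
[8] flags=1000 HI?F → skip

VAL = 0x48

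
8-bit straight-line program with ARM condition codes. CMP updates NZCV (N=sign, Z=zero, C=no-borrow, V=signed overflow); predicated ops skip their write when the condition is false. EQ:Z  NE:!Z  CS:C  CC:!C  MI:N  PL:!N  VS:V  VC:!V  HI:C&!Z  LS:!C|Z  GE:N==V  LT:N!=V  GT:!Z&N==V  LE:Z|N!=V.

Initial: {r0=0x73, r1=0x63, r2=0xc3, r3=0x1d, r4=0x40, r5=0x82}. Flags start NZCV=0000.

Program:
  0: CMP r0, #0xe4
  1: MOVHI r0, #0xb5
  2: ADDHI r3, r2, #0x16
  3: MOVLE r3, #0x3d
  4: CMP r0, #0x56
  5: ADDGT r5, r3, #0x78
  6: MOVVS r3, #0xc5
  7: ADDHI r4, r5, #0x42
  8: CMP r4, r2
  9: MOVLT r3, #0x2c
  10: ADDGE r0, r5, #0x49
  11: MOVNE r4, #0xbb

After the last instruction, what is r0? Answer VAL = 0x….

[0] flags=1001 → (cmp)
[1] flags=1001 HI?F → skip
[2] flags=1001 HI?F → skip
[3] flags=1001 LE?F → skip
[4] flags=0010 → (cmp)
[5] flags=0010 GT?T → r5=0x95
[6] flags=0010 VS?F → skip
[7] flags=0010 HI?T → r4=0xd7
[8] flags=0010 → (cmp)
[9] flags=0010 LT?F → skip
[10] flags=0010 GE?T → r0=0xde
[11] flags=0010 NE?T → r4=0xbb

VAL = 0xde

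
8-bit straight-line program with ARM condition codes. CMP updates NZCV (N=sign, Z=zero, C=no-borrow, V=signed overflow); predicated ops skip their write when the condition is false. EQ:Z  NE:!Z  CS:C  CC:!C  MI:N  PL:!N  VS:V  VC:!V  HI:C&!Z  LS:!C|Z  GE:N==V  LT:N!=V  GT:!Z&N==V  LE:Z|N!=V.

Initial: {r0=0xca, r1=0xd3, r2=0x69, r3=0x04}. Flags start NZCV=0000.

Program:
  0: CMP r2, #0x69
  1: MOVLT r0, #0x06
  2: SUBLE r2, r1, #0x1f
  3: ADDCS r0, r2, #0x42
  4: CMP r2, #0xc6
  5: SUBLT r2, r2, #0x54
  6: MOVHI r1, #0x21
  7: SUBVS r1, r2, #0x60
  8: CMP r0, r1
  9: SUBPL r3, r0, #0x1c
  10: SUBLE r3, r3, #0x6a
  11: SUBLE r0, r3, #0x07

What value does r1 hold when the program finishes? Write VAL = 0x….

0: ✓ CMP  NZCV=0110
1: · MOVLT
2: ✓ SUBLE  r2←0xb4
3: ✓ ADDCS  r0←0xf6
4: ✓ CMP  NZCV=1000
5: ✓ SUBLT  r2←0x60
6: · MOVHI
7: · SUBVS
8: ✓ CMP  NZCV=0010
9: ✓ SUBPL  r3←0xda
10: · SUBLE
11: · SUBLE

VAL = 0xd3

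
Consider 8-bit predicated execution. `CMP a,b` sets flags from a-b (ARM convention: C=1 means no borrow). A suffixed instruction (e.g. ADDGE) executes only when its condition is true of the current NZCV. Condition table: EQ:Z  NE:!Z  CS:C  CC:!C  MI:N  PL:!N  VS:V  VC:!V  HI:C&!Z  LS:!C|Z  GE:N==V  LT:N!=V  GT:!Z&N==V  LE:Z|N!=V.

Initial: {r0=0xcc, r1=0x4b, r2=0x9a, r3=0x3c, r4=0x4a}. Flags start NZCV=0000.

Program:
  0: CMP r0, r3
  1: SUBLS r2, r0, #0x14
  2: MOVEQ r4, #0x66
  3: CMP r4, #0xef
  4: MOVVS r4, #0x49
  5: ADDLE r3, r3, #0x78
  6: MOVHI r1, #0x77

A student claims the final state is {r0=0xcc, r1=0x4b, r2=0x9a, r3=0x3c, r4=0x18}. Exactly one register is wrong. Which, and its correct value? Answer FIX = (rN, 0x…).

FIX = (r4, 0x4a)

0: ✓ CMP  NZCV=1010
1: · SUBLS
2: · MOVEQ
3: ✓ CMP  NZCV=0000
4: · MOVVS
5: · ADDLE
6: · MOVHI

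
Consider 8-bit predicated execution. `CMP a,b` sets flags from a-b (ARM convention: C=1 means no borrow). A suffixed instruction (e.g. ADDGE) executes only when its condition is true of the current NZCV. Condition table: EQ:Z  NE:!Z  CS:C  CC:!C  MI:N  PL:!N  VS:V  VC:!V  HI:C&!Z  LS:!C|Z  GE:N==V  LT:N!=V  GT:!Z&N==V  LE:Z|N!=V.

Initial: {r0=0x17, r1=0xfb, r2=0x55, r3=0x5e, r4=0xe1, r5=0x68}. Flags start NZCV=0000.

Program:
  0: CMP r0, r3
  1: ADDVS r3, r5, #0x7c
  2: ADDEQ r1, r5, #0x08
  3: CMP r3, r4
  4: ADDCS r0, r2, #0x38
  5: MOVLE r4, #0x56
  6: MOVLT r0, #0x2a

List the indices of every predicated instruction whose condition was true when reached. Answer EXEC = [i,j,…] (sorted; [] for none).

EXEC = []

0: ✓ CMP  NZCV=1000
1: · ADDVS
2: · ADDEQ
3: ✓ CMP  NZCV=0000
4: · ADDCS
5: · MOVLE
6: · MOVLT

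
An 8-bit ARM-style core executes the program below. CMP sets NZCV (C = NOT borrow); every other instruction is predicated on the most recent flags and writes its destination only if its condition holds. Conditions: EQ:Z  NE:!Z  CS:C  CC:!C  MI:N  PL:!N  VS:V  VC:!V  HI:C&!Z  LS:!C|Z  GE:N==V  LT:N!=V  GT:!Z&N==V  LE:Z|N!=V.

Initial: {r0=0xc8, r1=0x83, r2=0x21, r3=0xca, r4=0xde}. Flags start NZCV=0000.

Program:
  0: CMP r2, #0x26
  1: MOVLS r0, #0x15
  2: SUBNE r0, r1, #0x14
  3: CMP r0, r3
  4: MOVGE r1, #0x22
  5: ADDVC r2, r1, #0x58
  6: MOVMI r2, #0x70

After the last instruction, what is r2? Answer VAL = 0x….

VAL = 0x70

[0] flags=1000 → (cmp)
[1] flags=1000 LS?T → r0=0x15
[2] flags=1000 NE?T → r0=0x6f
[3] flags=1001 → (cmp)
[4] flags=1001 GE?T → r1=0x22
[5] flags=1001 VC?F → skip
[6] flags=1001 MI?T → r2=0x70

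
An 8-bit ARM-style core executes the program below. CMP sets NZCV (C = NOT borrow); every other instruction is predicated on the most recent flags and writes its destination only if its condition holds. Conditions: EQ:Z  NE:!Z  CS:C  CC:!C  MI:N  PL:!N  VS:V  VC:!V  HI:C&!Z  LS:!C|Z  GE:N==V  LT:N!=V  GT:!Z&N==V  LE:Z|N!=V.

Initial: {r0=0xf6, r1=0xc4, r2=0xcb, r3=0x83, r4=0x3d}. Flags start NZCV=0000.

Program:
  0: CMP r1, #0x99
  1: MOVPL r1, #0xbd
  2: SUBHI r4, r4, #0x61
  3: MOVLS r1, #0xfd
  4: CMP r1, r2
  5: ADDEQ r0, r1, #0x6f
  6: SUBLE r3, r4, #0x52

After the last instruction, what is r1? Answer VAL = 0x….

[0] flags=0010 → (cmp)
[1] flags=0010 PL?T → r1=0xbd
[2] flags=0010 HI?T → r4=0xdc
[3] flags=0010 LS?F → skip
[4] flags=1000 → (cmp)
[5] flags=1000 EQ?F → skip
[6] flags=1000 LE?T → r3=0x8a

VAL = 0xbd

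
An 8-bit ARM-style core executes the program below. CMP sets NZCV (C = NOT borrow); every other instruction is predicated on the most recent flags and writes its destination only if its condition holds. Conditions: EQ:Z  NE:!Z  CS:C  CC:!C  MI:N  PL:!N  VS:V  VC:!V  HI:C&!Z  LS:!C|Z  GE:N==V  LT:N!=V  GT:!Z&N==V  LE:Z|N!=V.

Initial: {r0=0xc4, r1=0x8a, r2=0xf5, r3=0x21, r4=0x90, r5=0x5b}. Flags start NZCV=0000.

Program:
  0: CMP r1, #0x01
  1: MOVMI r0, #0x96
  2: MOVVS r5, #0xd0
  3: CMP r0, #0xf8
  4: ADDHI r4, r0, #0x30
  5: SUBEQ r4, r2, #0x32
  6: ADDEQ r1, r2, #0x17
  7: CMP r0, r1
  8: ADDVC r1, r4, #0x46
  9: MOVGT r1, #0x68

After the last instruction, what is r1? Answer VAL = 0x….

VAL = 0x68

0: ✓ CMP  NZCV=1010
1: ✓ MOVMI  r0←0x96
2: · MOVVS
3: ✓ CMP  NZCV=1000
4: · ADDHI
5: · SUBEQ
6: · ADDEQ
7: ✓ CMP  NZCV=0010
8: ✓ ADDVC  r1←0xd6
9: ✓ MOVGT  r1←0x68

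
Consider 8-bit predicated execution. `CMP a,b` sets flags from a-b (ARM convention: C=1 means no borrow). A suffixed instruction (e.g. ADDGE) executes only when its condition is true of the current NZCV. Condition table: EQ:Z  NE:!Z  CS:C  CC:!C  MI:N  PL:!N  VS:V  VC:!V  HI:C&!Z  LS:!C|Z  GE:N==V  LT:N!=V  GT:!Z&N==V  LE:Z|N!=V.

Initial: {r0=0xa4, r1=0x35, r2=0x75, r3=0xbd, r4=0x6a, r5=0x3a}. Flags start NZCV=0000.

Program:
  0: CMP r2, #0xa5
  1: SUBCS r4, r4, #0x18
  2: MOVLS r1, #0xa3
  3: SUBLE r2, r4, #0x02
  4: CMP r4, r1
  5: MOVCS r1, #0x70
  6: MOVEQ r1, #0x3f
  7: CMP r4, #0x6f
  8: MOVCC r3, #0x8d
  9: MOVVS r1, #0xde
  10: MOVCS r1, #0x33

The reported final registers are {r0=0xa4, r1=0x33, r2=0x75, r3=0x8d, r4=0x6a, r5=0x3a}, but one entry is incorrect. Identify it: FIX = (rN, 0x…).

FIX = (r1, 0xa3)

[0] flags=1001 → (cmp)
[1] flags=1001 CS?F → skip
[2] flags=1001 LS?T → r1=0xa3
[3] flags=1001 LE?F → skip
[4] flags=1001 → (cmp)
[5] flags=1001 CS?F → skip
[6] flags=1001 EQ?F → skip
[7] flags=1000 → (cmp)
[8] flags=1000 CC?T → r3=0x8d
[9] flags=1000 VS?F → skip
[10] flags=1000 CS?F → skip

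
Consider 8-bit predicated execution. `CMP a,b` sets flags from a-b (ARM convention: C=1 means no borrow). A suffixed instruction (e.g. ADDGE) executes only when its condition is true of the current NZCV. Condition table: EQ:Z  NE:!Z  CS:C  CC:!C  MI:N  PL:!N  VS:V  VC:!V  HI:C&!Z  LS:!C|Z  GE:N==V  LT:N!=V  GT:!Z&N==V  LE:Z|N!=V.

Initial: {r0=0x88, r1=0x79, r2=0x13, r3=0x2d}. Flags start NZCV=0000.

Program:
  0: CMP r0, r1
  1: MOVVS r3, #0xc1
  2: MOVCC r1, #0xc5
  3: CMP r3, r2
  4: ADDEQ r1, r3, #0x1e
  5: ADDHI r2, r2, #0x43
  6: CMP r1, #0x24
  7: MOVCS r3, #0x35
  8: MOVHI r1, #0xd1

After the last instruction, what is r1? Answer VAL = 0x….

[0] flags=0011 → (cmp)
[1] flags=0011 VS?T → r3=0xc1
[2] flags=0011 CC?F → skip
[3] flags=1010 → (cmp)
[4] flags=1010 EQ?F → skip
[5] flags=1010 HI?T → r2=0x56
[6] flags=0010 → (cmp)
[7] flags=0010 CS?T → r3=0x35
[8] flags=0010 HI?T → r1=0xd1

VAL = 0xd1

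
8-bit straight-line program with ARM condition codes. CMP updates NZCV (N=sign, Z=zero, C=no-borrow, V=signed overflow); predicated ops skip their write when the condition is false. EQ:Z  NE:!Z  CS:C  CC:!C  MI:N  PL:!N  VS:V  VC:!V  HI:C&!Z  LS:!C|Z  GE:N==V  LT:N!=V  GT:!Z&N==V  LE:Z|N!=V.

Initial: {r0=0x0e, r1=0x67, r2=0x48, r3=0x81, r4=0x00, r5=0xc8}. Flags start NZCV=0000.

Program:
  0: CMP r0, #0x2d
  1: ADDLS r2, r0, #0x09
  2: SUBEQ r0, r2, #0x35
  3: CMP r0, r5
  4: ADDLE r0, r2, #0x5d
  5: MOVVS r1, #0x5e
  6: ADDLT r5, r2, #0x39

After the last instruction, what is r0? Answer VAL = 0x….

[0] flags=1000 → (cmp)
[1] flags=1000 LS?T → r2=0x17
[2] flags=1000 EQ?F → skip
[3] flags=0000 → (cmp)
[4] flags=0000 LE?F → skip
[5] flags=0000 VS?F → skip
[6] flags=0000 LT?F → skip

VAL = 0x0e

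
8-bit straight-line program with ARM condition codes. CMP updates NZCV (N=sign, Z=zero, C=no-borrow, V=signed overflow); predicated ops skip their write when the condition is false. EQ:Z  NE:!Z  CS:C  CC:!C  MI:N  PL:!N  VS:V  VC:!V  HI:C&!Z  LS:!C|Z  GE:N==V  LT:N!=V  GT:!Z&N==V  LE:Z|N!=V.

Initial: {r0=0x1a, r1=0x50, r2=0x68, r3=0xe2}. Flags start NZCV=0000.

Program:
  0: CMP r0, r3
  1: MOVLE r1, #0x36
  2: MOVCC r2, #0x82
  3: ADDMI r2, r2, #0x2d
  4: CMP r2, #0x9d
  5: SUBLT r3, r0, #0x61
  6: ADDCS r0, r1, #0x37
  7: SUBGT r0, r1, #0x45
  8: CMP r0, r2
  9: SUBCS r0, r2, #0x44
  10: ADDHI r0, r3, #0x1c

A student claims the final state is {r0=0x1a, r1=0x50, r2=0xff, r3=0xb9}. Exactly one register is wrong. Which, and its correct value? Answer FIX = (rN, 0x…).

[0] flags=0000 → (cmp)
[1] flags=0000 LE?F → skip
[2] flags=0000 CC?T → r2=0x82
[3] flags=0000 MI?F → skip
[4] flags=1000 → (cmp)
[5] flags=1000 LT?T → r3=0xb9
[6] flags=1000 CS?F → skip
[7] flags=1000 GT?F → skip
[8] flags=1001 → (cmp)
[9] flags=1001 CS?F → skip
[10] flags=1001 HI?F → skip

FIX = (r2, 0x82)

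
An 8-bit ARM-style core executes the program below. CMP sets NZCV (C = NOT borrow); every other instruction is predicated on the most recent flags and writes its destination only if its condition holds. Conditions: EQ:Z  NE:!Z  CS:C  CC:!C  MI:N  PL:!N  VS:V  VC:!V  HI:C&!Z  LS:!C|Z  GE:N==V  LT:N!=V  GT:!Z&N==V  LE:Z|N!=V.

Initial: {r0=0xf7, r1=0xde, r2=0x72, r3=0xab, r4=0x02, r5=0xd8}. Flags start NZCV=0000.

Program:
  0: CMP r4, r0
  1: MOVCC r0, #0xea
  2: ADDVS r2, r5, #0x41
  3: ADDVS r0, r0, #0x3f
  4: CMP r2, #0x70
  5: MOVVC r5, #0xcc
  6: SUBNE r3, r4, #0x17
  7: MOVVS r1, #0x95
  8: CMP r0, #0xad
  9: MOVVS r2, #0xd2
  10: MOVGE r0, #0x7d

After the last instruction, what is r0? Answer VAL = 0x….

0: ✓ CMP  NZCV=0000
1: ✓ MOVCC  r0←0xea
2: · ADDVS
3: · ADDVS
4: ✓ CMP  NZCV=0010
5: ✓ MOVVC  r5←0xcc
6: ✓ SUBNE  r3←0xeb
7: · MOVVS
8: ✓ CMP  NZCV=0010
9: · MOVVS
10: ✓ MOVGE  r0←0x7d

VAL = 0x7d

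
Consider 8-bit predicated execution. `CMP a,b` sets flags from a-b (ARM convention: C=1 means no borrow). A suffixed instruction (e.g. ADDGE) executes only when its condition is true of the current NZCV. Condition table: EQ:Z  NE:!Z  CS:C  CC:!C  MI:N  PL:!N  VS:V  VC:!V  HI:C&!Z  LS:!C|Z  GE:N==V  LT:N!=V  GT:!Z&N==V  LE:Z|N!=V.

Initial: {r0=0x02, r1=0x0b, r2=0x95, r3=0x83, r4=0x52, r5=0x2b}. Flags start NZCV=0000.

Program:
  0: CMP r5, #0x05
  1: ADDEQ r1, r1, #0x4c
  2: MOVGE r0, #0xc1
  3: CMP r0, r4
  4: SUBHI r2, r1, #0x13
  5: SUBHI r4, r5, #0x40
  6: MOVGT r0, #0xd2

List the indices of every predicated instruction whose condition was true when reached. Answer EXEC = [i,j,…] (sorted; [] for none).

[0] flags=0010 → (cmp)
[1] flags=0010 EQ?F → skip
[2] flags=0010 GE?T → r0=0xc1
[3] flags=0011 → (cmp)
[4] flags=0011 HI?T → r2=0xf8
[5] flags=0011 HI?T → r4=0xeb
[6] flags=0011 GT?F → skip

EXEC = [2,4,5]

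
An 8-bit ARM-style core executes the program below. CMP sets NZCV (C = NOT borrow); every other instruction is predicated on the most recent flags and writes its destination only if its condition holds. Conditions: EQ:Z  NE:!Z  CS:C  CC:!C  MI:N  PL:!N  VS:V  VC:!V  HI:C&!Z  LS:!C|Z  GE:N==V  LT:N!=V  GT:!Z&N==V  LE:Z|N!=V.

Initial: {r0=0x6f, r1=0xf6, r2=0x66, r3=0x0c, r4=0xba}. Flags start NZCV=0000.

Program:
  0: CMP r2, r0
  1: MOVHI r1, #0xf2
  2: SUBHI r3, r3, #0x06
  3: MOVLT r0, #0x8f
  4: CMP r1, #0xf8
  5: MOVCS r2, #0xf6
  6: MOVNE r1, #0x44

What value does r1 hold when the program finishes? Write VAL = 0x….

0: ✓ CMP  NZCV=1000
1: · MOVHI
2: · SUBHI
3: ✓ MOVLT  r0←0x8f
4: ✓ CMP  NZCV=1000
5: · MOVCS
6: ✓ MOVNE  r1←0x44

VAL = 0x44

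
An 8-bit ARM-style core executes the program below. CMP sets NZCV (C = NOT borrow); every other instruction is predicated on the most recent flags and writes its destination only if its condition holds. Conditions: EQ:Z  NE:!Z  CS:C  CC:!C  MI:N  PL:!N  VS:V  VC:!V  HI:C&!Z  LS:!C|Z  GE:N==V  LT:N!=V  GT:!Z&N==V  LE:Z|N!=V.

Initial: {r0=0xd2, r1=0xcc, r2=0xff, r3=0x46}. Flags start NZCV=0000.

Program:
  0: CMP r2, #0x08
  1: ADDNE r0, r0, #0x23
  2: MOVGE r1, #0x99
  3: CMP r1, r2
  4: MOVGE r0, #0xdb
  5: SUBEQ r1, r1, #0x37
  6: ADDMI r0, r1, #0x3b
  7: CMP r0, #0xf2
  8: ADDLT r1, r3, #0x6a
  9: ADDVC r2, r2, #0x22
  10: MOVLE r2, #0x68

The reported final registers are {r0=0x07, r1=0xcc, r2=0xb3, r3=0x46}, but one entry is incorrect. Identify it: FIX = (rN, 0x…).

0: ✓ CMP  NZCV=1010
1: ✓ ADDNE  r0←0xf5
2: · MOVGE
3: ✓ CMP  NZCV=1000
4: · MOVGE
5: · SUBEQ
6: ✓ ADDMI  r0←0x07
7: ✓ CMP  NZCV=0000
8: · ADDLT
9: ✓ ADDVC  r2←0x21
10: · MOVLE

FIX = (r2, 0x21)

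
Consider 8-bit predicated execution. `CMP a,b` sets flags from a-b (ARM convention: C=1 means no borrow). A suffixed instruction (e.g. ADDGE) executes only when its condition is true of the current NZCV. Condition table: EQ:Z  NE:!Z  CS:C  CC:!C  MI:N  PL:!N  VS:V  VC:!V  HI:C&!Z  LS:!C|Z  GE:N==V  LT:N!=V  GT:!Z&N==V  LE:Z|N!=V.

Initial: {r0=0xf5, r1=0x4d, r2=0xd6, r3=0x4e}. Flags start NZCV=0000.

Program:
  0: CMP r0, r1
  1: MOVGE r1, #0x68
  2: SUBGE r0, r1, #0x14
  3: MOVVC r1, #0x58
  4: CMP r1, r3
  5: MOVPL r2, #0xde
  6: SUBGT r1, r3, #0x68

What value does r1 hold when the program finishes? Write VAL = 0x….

[0] flags=1010 → (cmp)
[1] flags=1010 GE?F → skip
[2] flags=1010 GE?F → skip
[3] flags=1010 VC?T → r1=0x58
[4] flags=0010 → (cmp)
[5] flags=0010 PL?T → r2=0xde
[6] flags=0010 GT?T → r1=0xe6

VAL = 0xe6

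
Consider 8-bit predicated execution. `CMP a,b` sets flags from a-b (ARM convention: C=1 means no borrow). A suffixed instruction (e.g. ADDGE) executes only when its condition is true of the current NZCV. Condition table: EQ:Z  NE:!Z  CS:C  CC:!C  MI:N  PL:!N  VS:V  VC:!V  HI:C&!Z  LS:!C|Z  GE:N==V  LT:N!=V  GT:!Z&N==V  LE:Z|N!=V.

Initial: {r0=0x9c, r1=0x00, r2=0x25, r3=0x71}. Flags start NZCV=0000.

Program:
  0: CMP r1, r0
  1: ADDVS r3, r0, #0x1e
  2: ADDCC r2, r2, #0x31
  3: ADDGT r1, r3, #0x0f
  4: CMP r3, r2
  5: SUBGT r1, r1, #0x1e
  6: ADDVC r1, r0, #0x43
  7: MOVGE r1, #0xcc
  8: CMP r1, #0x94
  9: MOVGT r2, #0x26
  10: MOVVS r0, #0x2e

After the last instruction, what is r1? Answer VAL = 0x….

VAL = 0xcc

0: ✓ CMP  NZCV=0000
1: · ADDVS
2: ✓ ADDCC  r2←0x56
3: ✓ ADDGT  r1←0x80
4: ✓ CMP  NZCV=0010
5: ✓ SUBGT  r1←0x62
6: ✓ ADDVC  r1←0xdf
7: ✓ MOVGE  r1←0xcc
8: ✓ CMP  NZCV=0010
9: ✓ MOVGT  r2←0x26
10: · MOVVS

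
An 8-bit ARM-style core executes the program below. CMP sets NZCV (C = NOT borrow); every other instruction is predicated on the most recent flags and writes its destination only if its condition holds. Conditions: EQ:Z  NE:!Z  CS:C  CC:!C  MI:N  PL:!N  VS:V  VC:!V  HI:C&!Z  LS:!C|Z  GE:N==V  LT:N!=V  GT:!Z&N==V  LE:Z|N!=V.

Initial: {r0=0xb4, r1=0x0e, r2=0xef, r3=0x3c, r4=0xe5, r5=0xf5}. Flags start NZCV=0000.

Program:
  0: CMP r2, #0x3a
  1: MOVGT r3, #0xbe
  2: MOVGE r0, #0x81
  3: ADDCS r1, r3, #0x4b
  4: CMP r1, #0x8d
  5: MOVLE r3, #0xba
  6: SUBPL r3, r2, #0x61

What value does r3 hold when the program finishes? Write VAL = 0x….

0: ✓ CMP  NZCV=1010
1: · MOVGT
2: · MOVGE
3: ✓ ADDCS  r1←0x87
4: ✓ CMP  NZCV=1000
5: ✓ MOVLE  r3←0xba
6: · SUBPL

VAL = 0xba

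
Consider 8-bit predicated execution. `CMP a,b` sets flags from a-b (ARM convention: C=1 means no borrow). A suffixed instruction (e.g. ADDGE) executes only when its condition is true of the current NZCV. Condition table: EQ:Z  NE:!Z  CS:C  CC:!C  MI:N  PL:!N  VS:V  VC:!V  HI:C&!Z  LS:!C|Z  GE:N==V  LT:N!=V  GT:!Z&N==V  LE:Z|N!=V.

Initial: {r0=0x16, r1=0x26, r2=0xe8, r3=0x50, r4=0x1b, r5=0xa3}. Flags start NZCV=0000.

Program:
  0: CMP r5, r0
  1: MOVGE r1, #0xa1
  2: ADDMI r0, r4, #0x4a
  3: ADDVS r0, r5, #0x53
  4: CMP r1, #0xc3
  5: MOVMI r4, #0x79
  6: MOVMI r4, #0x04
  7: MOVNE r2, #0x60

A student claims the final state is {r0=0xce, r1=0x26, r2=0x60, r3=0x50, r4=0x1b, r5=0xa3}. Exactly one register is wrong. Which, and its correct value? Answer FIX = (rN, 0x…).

FIX = (r0, 0x65)

0: ✓ CMP  NZCV=1010
1: · MOVGE
2: ✓ ADDMI  r0←0x65
3: · ADDVS
4: ✓ CMP  NZCV=0000
5: · MOVMI
6: · MOVMI
7: ✓ MOVNE  r2←0x60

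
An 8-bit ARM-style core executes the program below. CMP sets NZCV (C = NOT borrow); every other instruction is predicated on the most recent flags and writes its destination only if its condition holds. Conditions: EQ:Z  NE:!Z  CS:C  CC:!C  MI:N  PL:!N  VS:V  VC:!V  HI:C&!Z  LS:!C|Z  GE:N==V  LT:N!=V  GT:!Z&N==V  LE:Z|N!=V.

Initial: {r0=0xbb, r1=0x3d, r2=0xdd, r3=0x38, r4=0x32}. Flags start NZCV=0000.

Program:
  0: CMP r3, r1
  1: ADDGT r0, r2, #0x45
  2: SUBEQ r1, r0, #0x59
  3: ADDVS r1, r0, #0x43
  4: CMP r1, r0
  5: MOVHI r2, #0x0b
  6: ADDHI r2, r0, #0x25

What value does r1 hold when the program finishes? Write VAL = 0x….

0: ✓ CMP  NZCV=1000
1: · ADDGT
2: · SUBEQ
3: · ADDVS
4: ✓ CMP  NZCV=1001
5: · MOVHI
6: · ADDHI

VAL = 0x3d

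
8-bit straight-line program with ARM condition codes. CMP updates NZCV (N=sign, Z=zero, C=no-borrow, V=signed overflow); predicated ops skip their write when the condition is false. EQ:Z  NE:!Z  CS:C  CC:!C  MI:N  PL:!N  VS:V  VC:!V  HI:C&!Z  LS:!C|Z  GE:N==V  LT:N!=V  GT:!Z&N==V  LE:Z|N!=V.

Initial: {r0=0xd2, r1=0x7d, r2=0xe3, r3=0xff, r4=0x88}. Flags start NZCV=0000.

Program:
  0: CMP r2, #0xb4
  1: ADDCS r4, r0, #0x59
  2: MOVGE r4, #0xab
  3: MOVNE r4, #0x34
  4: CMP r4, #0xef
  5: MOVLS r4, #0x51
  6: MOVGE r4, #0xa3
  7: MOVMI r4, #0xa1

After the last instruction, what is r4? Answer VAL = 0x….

0: ✓ CMP  NZCV=0010
1: ✓ ADDCS  r4←0x2b
2: ✓ MOVGE  r4←0xab
3: ✓ MOVNE  r4←0x34
4: ✓ CMP  NZCV=0000
5: ✓ MOVLS  r4←0x51
6: ✓ MOVGE  r4←0xa3
7: · MOVMI

VAL = 0xa3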